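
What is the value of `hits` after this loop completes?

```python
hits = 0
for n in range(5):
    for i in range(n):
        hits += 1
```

Triangle number: 0+1+2+...+4
`hits` takes the values: 0 → 1 → 2 → 3 → 4 → 5 → 6 → 7 → 8 → 9 → 10

Answer: 10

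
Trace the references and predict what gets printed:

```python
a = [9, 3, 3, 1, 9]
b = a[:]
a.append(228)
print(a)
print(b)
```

Key concept: slice [:] creates copy.
Step by step:
`a = [9, 3, 3, 1, 9]` → a = [9, 3, 3, 1, 9]
`b = a[:]` → b = [9, 3, 3, 1, 9]
`a.append(228)` → a = [9, 3, 3, 1, 9, 228]
`print(a)` → prints [9, 3, 3, 1, 9, 228]
`print(b)` → prints [9, 3, 3, 1, 9]

Answer:
[9, 3, 3, 1, 9, 228]
[9, 3, 3, 1, 9]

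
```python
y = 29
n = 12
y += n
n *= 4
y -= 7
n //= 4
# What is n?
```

Trace:
`y = 29` → y = 29
`n = 12` → n = 12
`y += n` → y = 41
`n *= 4` → n = 48
`y -= 7` → y = 34
`n //= 4` → n = 12
So n = 12

Answer: 12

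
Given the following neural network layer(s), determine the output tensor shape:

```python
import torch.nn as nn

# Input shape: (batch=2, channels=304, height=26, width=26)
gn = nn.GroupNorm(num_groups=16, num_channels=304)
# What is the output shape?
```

Input: (2, 304, 26, 26) -> Output: (2, 304, 26, 26)

Answer: (2, 304, 26, 26)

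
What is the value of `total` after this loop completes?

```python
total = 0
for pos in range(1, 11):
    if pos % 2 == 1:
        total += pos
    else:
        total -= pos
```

Add odd, subtract even
`total` takes the values: 0 → 1 → -1 → 2 → -2 → 3 → -3 → 4 → -4 → 5 → -5

Answer: -5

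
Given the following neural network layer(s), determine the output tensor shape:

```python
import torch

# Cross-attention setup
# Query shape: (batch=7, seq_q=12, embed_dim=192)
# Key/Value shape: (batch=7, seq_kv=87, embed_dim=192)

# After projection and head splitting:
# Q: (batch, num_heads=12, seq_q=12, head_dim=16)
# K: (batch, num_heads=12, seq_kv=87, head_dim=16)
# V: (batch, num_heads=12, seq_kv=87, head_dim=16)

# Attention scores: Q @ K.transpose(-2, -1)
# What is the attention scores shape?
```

Input: (7, 12, 192) -> Output: (7, 12, 12, 87)

Answer: (7, 12, 12, 87)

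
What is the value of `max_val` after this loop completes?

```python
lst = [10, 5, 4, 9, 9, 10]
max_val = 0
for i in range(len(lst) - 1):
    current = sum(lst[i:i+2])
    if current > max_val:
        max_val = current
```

Max sum of 2-element window in [10, 5, 4, 9, 9, 10]
`max_val` takes the values: 0 → 15 → 18 → 19

Answer: 19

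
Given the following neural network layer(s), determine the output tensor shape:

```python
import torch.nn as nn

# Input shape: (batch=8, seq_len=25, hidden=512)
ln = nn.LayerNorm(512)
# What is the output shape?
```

Input: (8, 25, 512) -> Output: (8, 25, 512)

Answer: (8, 25, 512)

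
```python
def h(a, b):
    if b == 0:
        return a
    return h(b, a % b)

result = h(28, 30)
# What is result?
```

h(28, 30) -> h(30, 28) -> h(28, 2) -> h(2, 0) -> 2

Answer: 2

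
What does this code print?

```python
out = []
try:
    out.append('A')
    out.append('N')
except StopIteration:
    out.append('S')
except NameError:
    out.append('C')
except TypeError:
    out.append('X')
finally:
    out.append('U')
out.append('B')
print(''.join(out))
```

Execution trace: 'A' (try body) → 'N' (try body, no exception) → 'U' (finally) → 'B' (after the try/except). Output: ANUB

Answer: ANUB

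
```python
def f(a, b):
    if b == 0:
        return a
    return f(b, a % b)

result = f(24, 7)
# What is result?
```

f(24, 7) -> f(7, 3) -> f(3, 1) -> f(1, 0) -> 1

Answer: 1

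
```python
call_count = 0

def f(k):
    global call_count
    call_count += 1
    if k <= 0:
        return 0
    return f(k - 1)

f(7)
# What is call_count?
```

Linear recursion stepping by 1: 8 calls from k=7 down to ≤0.

Answer: 8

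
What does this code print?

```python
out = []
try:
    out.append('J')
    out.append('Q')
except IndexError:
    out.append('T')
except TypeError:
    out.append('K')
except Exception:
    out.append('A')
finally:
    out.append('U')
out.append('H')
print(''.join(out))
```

Execution trace: 'J' (try body) → 'Q' (try body, no exception) → 'U' (finally) → 'H' (after the try/except). Output: JQUH

Answer: JQUH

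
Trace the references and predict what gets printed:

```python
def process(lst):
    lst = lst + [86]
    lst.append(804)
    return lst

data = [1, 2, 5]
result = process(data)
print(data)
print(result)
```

Key concept: rebinding parameter vs mutation.
Step by step:
`data = [1, 2, 5]` → data = [1, 2, 5]
`result = process(data)` → result = [1, 2, 5, 86, 804]
`print(data)` → prints [1, 2, 5]
`print(result)` → prints [1, 2, 5, 86, 804]

Answer:
[1, 2, 5]
[1, 2, 5, 86, 804]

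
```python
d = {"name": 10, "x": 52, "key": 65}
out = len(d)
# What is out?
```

Trace:
`d = {"name": 10, "x": 52, "key": 65}` → d = {'name': 10, 'x': 52, 'key': 65}
`out = len(d)` → out = 3
So out = 3

Answer: 3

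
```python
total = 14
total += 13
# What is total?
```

Trace:
`total = 14` → total = 14
`total += 13` → total = 27
So total = 27

Answer: 27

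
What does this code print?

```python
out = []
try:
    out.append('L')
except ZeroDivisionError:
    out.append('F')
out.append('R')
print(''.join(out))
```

Execution trace: 'L' (try body, no exception) → 'R' (after the try/except). Output: LR

Answer: LR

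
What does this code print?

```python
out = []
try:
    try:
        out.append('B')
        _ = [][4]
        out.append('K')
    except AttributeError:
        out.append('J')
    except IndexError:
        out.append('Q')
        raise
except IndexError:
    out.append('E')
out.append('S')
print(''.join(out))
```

Execution trace: 'B' (inner try body) → 'Q' (inner except IndexError) → 'E' (outer except IndexError) → 'S' (after the try/except). Output: BQES

Answer: BQES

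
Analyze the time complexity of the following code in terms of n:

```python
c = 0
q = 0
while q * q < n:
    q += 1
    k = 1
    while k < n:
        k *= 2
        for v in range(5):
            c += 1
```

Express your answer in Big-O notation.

Each loop level contributes: √n × log n × 1. Multiplying the contributions gives O(√n log n).

Answer: O(√n log n)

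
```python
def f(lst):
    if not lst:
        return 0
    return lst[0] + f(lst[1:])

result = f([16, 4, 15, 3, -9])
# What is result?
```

16 + 4 + 15 + 3 + (-9) + 0 = 29

Answer: 29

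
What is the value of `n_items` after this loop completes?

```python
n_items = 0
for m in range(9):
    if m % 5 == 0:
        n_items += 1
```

Count numbers divisible by 5 in range(9)
`n_items` takes the values: 0 → 1 → 2

Answer: 2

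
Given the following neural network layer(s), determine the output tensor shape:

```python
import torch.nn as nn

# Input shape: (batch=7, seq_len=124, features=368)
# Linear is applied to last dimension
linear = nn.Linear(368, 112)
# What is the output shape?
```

Input: (7, 124, 368) -> Output: (7, 124, 112)

Answer: (7, 124, 112)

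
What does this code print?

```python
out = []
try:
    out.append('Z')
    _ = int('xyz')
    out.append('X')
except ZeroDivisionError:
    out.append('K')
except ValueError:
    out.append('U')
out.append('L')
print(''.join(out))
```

Execution trace: 'Z' (try body) → 'U' (except ValueError) → 'L' (after the try/except). Output: ZUL

Answer: ZUL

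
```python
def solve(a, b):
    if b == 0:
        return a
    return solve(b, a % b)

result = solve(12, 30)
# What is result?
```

solve(12, 30) -> solve(30, 12) -> solve(12, 6) -> solve(6, 0) -> 6

Answer: 6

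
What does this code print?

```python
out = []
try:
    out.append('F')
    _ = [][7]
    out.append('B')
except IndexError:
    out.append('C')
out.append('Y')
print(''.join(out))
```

Execution trace: 'F' (try body) → 'C' (except IndexError) → 'Y' (after the try/except). Output: FCY

Answer: FCY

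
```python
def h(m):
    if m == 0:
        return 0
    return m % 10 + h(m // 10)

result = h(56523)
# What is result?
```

Sum of digits of 56523: 3 + 2 + 5 + 6 + 5 = 21

Answer: 21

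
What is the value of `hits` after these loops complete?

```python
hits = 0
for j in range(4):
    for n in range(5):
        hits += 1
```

4 * 5 = 20
`hits` takes the values: 0 → 1 → 2 → 3 → 4 → 5 → 6 → 7 → 8 → 9 → 10 → 11 → 12 → 13 → 14 → 15 → 16 → 17 → 18 → 19 → 20

Answer: 20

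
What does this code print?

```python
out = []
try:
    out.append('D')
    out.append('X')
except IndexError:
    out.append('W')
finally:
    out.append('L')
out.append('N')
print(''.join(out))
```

Execution trace: 'D' (try body) → 'X' (try body, no exception) → 'L' (finally) → 'N' (after the try/except). Output: DXLN

Answer: DXLN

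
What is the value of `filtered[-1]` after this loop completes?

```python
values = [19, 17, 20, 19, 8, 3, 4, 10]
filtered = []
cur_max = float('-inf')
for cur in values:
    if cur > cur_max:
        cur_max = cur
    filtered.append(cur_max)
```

Running max ends at 20
`filtered` takes the values: [] → [19] → [19, 19] → [19, 19, 20] → [19, 19, 20, 20] → [19, 19, 20, 20, 20] → [19, 19, 20, 20, 20, 20] → [19, 19, 20, 20, 20, 20, 20] → [19, 19, 20, 20, 20, 20, 20, 20]
So `filtered[-1]` = 20

Answer: 20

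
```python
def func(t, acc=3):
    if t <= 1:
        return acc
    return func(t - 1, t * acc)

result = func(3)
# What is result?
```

Accumulator trace (n, acc): (3, 3) -> (2, 9) -> (1, 18) -> return 18

Answer: 18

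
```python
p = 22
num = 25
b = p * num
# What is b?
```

Trace:
`p = 22` → p = 22
`num = 25` → num = 25
`b = p * num` → b = 550
So b = 550

Answer: 550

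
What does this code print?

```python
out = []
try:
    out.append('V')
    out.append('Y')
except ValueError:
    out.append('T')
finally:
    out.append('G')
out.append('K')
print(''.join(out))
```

Execution trace: 'V' (try body) → 'Y' (try body, no exception) → 'G' (finally) → 'K' (after the try/except). Output: VYGK

Answer: VYGK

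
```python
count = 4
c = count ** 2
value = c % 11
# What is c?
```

Trace:
`count = 4` → count = 4
`c = count ** 2` → c = 16
`value = c % 11` → value = 5
So c = 16

Answer: 16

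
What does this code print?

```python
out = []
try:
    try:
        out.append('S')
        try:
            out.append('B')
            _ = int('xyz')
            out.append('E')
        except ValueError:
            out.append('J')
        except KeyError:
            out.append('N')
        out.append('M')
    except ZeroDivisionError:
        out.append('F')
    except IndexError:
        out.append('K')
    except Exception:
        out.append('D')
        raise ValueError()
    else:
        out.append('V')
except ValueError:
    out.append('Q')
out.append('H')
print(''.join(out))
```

Execution trace: 'S' (try body) → 'B' (inner try body) → 'J' (inner except ValueError) → 'M' (try body, no exception) → 'V' (else) → 'H' (after the try/except). Output: SBJMVH

Answer: SBJMVH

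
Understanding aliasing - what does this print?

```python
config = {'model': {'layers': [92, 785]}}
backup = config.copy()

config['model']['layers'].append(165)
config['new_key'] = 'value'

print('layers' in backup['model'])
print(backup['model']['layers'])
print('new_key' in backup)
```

Key concept: shallow copy gotcha with nested dict.
Step by step:
`config = {'model': {'layers': [92, 785]}}` → config = {'model': {'layers': [92, 785]}}
`backup = config.copy()` → backup = {'model': {'layers': [92, 785]}}
`config['model']['layers'].append(165)` → config = {'model': {'layers': [92, 785, 165]}}; backup = {'model': {'layers': [92, 785, 165]}}
`config['new_key'] = 'value'` → config = {'model': {'layers': [92, 785, 165]}, 'new_key': 'value'}
`print('layers' in backup['model'])` → prints True
`print(backup['model']['layers'])` → prints [92, 785, 165]
`print('new_key' in backup)` → prints False

Answer:
True
[92, 785, 165]
False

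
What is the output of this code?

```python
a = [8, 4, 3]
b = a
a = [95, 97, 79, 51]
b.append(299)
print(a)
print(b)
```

Key concept: rebinding vs mutation: a is rebound to a new list, b still points at the original.
Step by step:
`a = [8, 4, 3]` → a = [8, 4, 3]
`b = a` → b = [8, 4, 3] (same object as a)
`a = [95, 97, 79, 51]` → a = [95, 97, 79, 51]
`b.append(299)` → b = [8, 4, 3, 299]
`print(a)` → prints [95, 97, 79, 51]
`print(b)` → prints [8, 4, 3, 299]

Answer:
[95, 97, 79, 51]
[8, 4, 3, 299]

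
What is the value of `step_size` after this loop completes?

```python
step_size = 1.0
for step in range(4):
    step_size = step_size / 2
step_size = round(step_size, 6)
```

Halving LR 4 times: 1 / 2^4
`step_size` takes the values: 1.0 → 0.5 → 0.25 → 0.125 → 0.0625

Answer: 0.0625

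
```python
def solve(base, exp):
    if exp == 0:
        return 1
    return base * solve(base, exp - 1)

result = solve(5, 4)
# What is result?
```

solve(5, 4) = 5 * 5 * 5 * 5 = 625

Answer: 625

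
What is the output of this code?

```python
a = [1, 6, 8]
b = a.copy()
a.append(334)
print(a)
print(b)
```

Key concept: list.copy() creates independent copy.
Step by step:
`a = [1, 6, 8]` → a = [1, 6, 8]
`b = a.copy()` → b = [1, 6, 8]
`a.append(334)` → a = [1, 6, 8, 334]
`print(a)` → prints [1, 6, 8, 334]
`print(b)` → prints [1, 6, 8]

Answer:
[1, 6, 8, 334]
[1, 6, 8]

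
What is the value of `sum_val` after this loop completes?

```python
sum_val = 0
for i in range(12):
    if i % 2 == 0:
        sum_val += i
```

Sum of even numbers 0 to 11
`sum_val` takes the values: 0 → 2 → 6 → 12 → 20 → 30

Answer: 30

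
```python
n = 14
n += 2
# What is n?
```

Trace:
`n = 14` → n = 14
`n += 2` → n = 16
So n = 16

Answer: 16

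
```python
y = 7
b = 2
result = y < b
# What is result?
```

Trace:
`y = 7` → y = 7
`b = 2` → b = 2
`result = y < b` → result = False
So result = False

Answer: False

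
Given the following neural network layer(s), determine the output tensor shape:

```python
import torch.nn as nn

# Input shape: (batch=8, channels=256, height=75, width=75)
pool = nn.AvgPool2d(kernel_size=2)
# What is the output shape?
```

Input: (8, 256, 75, 75) -> Output: (8, 256, 37, 37)

Answer: (8, 256, 37, 37)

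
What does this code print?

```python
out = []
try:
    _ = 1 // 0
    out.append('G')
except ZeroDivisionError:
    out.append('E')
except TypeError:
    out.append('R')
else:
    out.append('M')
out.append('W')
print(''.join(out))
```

Execution trace: 'E' (except ZeroDivisionError) → 'W' (after the try/except). Output: EW

Answer: EW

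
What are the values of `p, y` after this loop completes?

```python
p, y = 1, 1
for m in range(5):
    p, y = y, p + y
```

Fibonacci: after 5 iterations
`p, y` takes the values: (1, 1) → (1, 2) → (2, 3) → (3, 5) → (5, 8) → (8, 13)

Answer: 8, 13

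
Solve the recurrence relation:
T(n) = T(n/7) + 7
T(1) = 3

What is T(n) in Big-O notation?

Each step divides n by 7 and adds 7. After log_7(n) steps we reach T(1)=3. So T(n) = 7·log_7(n) + 3 = O(log n).

Answer: O(log n)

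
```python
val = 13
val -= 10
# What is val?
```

Trace:
`val = 13` → val = 13
`val -= 10` → val = 3
So val = 3

Answer: 3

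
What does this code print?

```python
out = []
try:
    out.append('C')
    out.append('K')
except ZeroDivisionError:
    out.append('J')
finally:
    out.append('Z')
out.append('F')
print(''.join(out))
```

Execution trace: 'C' (try body) → 'K' (try body, no exception) → 'Z' (finally) → 'F' (after the try/except). Output: CKZF

Answer: CKZF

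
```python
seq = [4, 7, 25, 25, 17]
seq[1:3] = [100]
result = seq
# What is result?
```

Trace:
`seq = [4, 7, 25, 25, 17]` → seq = [4, 7, 25, 25, 17]
`seq[1:3] = [100]` → seq = [4, 100, 25, 17]
`result = seq` → result = [4, 100, 25, 17]
So result = [4, 100, 25, 17]

Answer: [4, 100, 25, 17]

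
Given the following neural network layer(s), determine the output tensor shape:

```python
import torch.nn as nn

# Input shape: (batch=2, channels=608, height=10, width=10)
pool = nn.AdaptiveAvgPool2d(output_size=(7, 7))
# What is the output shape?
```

Input: (2, 608, 10, 10) -> Output: (2, 608, 7, 7)

Answer: (2, 608, 7, 7)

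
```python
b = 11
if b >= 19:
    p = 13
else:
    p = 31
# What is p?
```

Trace:
`b = 11` → b = 11
`if b >= 19: ...` → b >= 19 is False, take else branch → p = 31
So p = 31

Answer: 31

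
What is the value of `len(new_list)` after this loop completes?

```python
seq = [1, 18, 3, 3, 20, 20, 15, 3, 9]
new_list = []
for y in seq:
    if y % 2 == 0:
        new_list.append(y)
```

Count even numbers in [1, 18, 3, 3, 20, 20, 15, 3, 9]
`new_list` takes the values: [] → [18] → [18, 20] → [18, 20, 20]
So `len(new_list)` = 3

Answer: 3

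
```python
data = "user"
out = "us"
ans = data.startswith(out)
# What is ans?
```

Trace:
`data = "user"` → data = 'user'
`out = "us"` → out = 'us'
`ans = data.startswith(out)` → ans = True
So ans = True

Answer: True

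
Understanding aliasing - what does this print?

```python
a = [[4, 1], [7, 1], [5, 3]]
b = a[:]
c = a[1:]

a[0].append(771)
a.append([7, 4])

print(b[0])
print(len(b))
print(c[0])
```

Key concept: slice with nested mutation.
Step by step:
`a = [[4, 1], [7, 1], [5, 3]]` → a = [[4, 1], [7, 1], [5, 3]]
`b = a[:]` → b = [[4, 1], [7, 1], [5, 3]]
`c = a[1:]` → c = [[7, 1], [5, 3]]
`a[0].append(771)` → a = [[4, 1, 771], [7, 1], [5, 3]]; b = [[4, 1, 771], [7, 1], [5, 3]]
`a.append([7, 4])` → a = [[4, 1, 771], [7, 1], [5, 3], [7, 4]]
`print(b[0])` → prints [4, 1, 771]
`print(len(b))` → prints 3
`print(c[0])` → prints [7, 1]

Answer:
[4, 1, 771]
3
[7, 1]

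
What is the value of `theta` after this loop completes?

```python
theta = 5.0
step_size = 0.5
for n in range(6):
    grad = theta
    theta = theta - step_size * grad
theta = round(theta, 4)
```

Gradient descent: w = 5.0 * (1 - 0.5)^6
`theta` takes the values: 5.0 → 2.5 → 1.25 → 0.625 → 0.3125 → 0.15625 → 0.078125 → 0.0781

Answer: 0.0781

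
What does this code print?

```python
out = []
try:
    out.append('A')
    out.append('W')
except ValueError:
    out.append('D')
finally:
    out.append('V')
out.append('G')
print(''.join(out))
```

Execution trace: 'A' (try body) → 'W' (try body, no exception) → 'V' (finally) → 'G' (after the try/except). Output: AWVG

Answer: AWVG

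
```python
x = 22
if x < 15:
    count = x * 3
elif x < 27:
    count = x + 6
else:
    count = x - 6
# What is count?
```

Trace:
`x = 22` → x = 22
`if x < 15: ...` → x < 15 is False, x < 27 is True → count = 28
So count = 28

Answer: 28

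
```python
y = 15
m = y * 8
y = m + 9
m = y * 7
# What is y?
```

Trace:
`y = 15` → y = 15
`m = y * 8` → m = 120
`y = m + 9` → y = 129
`m = y * 7` → m = 903
So y = 129

Answer: 129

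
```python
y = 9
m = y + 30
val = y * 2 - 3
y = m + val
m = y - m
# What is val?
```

Trace:
`y = 9` → y = 9
`m = y + 30` → m = 39
`val = y * 2 - 3` → val = 15
`y = m + val` → y = 54
`m = y - m` → m = 15
So val = 15

Answer: 15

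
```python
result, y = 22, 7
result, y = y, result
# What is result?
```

Trace:
`result, y = 22, 7` → result = 22; y = 7
`result, y = y, result` → result = 7; y = 22
So result = 7

Answer: 7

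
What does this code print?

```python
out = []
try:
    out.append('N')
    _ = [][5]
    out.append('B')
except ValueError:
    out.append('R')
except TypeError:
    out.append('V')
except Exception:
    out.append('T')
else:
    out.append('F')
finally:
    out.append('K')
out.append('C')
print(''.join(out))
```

Execution trace: 'N' (try body) → 'T' (except Exception) → 'K' (finally) → 'C' (after the try/except). Output: NTKC

Answer: NTKC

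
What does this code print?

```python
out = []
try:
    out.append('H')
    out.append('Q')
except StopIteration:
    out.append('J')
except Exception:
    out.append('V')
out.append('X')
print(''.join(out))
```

Execution trace: 'H' (try body) → 'Q' (try body, no exception) → 'X' (after the try/except). Output: HQX

Answer: HQX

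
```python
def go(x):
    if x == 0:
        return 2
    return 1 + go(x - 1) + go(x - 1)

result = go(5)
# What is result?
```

go(x) = 1 + 2·go(x-1), go(0)=2. Closed form: (2+1)·2^5 - 1 = 95.

Answer: 95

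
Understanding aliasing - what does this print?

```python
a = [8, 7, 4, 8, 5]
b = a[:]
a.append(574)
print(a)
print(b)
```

Key concept: slice [:] creates copy.
Step by step:
`a = [8, 7, 4, 8, 5]` → a = [8, 7, 4, 8, 5]
`b = a[:]` → b = [8, 7, 4, 8, 5]
`a.append(574)` → a = [8, 7, 4, 8, 5, 574]
`print(a)` → prints [8, 7, 4, 8, 5, 574]
`print(b)` → prints [8, 7, 4, 8, 5]

Answer:
[8, 7, 4, 8, 5, 574]
[8, 7, 4, 8, 5]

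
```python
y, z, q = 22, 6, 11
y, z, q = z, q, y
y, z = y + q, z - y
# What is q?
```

Trace:
`y, z, q = 22, 6, 11` → y = 22; z = 6; q = 11
`y, z, q = z, q, y` → y = 6; z = 11; q = 22
`y, z = y + q, z - y` → y = 28; z = 5
So q = 22

Answer: 22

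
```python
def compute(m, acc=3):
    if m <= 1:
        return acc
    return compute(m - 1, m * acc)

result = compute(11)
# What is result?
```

Accumulator trace (n, acc): (11, 3) -> (10, 33) -> (9, 330) -> (8, 2970) -> (7, 23760) -> (6, 166320) -> (5, 997920) -> (4, 4989600) -> (3, 19958400) -> (2, 59875200) -> (1, 119750400) -> return 119750400

Answer: 119750400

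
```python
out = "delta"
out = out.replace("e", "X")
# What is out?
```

Trace:
`out = "delta"` → out = 'delta'
`out = out.replace("e", "X")` → out = 'dXlta'
So out = 'dXlta'

Answer: 'dXlta'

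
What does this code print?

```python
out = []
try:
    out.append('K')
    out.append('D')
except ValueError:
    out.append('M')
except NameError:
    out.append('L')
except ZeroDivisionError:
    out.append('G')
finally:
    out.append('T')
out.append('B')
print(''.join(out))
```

Execution trace: 'K' (try body) → 'D' (try body, no exception) → 'T' (finally) → 'B' (after the try/except). Output: KDTB

Answer: KDTB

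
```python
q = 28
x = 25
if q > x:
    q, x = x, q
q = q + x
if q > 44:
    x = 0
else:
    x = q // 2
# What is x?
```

Trace:
`q = 28` → q = 28
`x = 25` → x = 25
`if q > x: ...` → q > x is True → q = 25; x = 28
`q = q + x` → q = 53
`if q > 44: ...` → q > 44 is True → x = 0
So x = 0

Answer: 0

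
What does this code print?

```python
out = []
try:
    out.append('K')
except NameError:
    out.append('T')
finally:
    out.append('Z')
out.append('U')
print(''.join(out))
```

Execution trace: 'K' (try body, no exception) → 'Z' (finally) → 'U' (after the try/except). Output: KZU

Answer: KZU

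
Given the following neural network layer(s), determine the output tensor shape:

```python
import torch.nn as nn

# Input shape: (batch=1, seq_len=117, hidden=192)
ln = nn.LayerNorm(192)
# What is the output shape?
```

Input: (1, 117, 192) -> Output: (1, 117, 192)

Answer: (1, 117, 192)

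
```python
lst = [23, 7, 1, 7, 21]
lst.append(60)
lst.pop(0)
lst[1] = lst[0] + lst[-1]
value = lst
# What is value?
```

Trace:
`lst = [23, 7, 1, 7, 21]` → lst = [23, 7, 1, 7, 21]
`lst.append(60)` → lst = [23, 7, 1, 7, 21, 60]
`lst.pop(0)` → lst = [7, 1, 7, 21, 60]
`lst[1] = lst[0] + lst[-1]` → lst = [7, 67, 7, 21, 60]
`value = lst` → value = [7, 67, 7, 21, 60]
So value = [7, 67, 7, 21, 60]

Answer: [7, 67, 7, 21, 60]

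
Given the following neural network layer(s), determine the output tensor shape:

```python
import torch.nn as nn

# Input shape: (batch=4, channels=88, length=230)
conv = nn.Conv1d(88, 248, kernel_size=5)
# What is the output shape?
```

Input: (4, 88, 230) -> Output: (4, 248, 226)

Answer: (4, 248, 226)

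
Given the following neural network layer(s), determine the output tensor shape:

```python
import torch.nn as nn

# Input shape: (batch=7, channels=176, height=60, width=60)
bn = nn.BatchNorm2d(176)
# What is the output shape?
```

Input: (7, 176, 60, 60) -> Output: (7, 176, 60, 60)

Answer: (7, 176, 60, 60)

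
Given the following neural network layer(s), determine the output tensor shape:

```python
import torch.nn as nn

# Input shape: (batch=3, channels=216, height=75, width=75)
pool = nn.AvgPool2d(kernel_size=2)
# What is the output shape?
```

Input: (3, 216, 75, 75) -> Output: (3, 216, 37, 37)

Answer: (3, 216, 37, 37)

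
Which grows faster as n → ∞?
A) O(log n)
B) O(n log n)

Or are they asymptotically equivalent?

O(log n) vs O(n log n): Higher order terms dominate.

Answer: B) O(n log n) grows faster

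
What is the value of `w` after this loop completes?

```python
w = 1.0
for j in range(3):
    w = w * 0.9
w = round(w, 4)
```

Exponential decay: 1.0 * 0.9^3
`w` takes the values: 1.0 → 0.9 → 0.81 → 0.729

Answer: 0.729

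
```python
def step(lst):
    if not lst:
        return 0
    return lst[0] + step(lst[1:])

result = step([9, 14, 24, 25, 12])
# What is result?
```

9 + 14 + 24 + 25 + 12 + 0 = 84

Answer: 84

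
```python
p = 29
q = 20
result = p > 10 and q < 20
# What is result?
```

Trace:
`p = 29` → p = 29
`q = 20` → q = 20
`result = p > 10 and q < 20` → result = False
So result = False

Answer: False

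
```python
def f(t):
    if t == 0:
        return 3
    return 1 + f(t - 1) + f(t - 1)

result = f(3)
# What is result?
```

f(t) = 1 + 2·f(t-1), f(0)=3. Closed form: (3+1)·2^3 - 1 = 31.

Answer: 31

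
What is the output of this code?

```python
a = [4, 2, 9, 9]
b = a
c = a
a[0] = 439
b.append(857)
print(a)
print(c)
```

Key concept: multiple aliases.
Step by step:
`a = [4, 2, 9, 9]` → a = [4, 2, 9, 9]
`b = a` → b = [4, 2, 9, 9] (same object as a)
`c = a` → c = [4, 2, 9, 9] (same object as a, b)
`a[0] = 439` → a = [439, 2, 9, 9] (same object as b, c); b = [439, 2, 9, 9] (same object as a, c); c = [439, 2, 9, 9] (same object as a, b)
`b.append(857)` → a = [439, 2, 9, 9, 857] (same object as b, c); b = [439, 2, 9, 9, 857] (same object as a, c); c = [439, 2, 9, 9, 857] (same object as a, b)
`print(a)` → prints [439, 2, 9, 9, 857]
`print(c)` → prints [439, 2, 9, 9, 857]

Answer:
[439, 2, 9, 9, 857]
[439, 2, 9, 9, 857]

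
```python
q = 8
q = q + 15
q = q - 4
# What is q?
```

Trace:
`q = 8` → q = 8
`q = q + 15` → q = 23
`q = q - 4` → q = 19
So q = 19

Answer: 19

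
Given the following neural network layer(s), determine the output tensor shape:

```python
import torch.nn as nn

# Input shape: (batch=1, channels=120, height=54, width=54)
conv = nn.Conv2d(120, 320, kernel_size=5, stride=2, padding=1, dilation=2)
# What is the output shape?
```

Input: (1, 120, 54, 54) -> Output: (1, 320, 24, 24)

Answer: (1, 320, 24, 24)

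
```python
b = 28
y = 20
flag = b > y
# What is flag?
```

Trace:
`b = 28` → b = 28
`y = 20` → y = 20
`flag = b > y` → flag = True
So flag = True

Answer: True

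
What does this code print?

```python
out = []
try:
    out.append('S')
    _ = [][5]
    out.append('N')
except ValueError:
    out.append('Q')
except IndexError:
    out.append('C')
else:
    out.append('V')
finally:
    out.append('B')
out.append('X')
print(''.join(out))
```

Execution trace: 'S' (try body) → 'C' (except IndexError) → 'B' (finally) → 'X' (after the try/except). Output: SCBX

Answer: SCBX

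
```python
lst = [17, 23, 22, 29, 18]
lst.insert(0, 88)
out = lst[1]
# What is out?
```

Trace:
`lst = [17, 23, 22, 29, 18]` → lst = [17, 23, 22, 29, 18]
`lst.insert(0, 88)` → lst = [88, 17, 23, 22, 29, 18]
`out = lst[1]` → out = 17
So out = 17

Answer: 17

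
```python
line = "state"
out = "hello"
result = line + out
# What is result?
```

Trace:
`line = "state"` → line = 'state'
`out = "hello"` → out = 'hello'
`result = line + out` → result = 'statehello'
So result = 'statehello'

Answer: 'statehello'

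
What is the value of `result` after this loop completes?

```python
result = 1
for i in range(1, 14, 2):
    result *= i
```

Product of 1, 3, 5, ... up to 13
`result` takes the values: 1 → 3 → 15 → 105 → 945 → 10395 → 135135

Answer: 135135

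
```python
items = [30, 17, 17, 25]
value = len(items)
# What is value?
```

Trace:
`items = [30, 17, 17, 25]` → items = [30, 17, 17, 25]
`value = len(items)` → value = 4
So value = 4

Answer: 4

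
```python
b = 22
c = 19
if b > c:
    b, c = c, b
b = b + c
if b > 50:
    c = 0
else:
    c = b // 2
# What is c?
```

Trace:
`b = 22` → b = 22
`c = 19` → c = 19
`if b > c: ...` → b > c is True → b = 19; c = 22
`b = b + c` → b = 41
`if b > 50: ...` → b > 50 is False, take else branch → c = 20
So c = 20

Answer: 20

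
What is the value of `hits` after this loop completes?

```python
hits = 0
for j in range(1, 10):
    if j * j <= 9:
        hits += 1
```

Count numbers where j² ≤ 9
`hits` takes the values: 0 → 1 → 2 → 3

Answer: 3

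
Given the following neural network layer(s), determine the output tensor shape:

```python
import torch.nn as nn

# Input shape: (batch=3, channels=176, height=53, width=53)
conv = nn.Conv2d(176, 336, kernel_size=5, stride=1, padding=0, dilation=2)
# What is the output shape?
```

Input: (3, 176, 53, 53) -> Output: (3, 336, 45, 45)

Answer: (3, 336, 45, 45)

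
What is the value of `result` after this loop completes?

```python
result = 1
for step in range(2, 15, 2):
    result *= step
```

Product of even numbers 2 to 14
`result` takes the values: 1 → 2 → 8 → 48 → 384 → 3840 → 46080 → 645120

Answer: 645120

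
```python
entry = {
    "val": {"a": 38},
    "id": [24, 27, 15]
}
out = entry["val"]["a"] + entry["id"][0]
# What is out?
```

Trace:
`entry = { ...` → entry = {'val': {'a': 38}, 'id': [24, 27, 15]}
`out = entry["val"]["a"] + entry["id"][0]` → out = 62
So out = 62

Answer: 62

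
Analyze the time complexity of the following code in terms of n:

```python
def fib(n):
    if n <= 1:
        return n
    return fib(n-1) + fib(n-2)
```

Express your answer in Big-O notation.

This is Recursive Fibonacci (naive). Time complexity: O(2^n).

Answer: O(2^n)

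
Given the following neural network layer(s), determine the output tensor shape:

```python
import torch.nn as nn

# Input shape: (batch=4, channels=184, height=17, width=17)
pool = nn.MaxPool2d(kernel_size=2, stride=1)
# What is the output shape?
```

Input: (4, 184, 17, 17) -> Output: (4, 184, 16, 16)

Answer: (4, 184, 16, 16)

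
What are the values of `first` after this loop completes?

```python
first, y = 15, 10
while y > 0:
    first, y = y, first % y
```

GCD of 15 and 10
`first` takes the values: 15 → 10 → 5

Answer: 5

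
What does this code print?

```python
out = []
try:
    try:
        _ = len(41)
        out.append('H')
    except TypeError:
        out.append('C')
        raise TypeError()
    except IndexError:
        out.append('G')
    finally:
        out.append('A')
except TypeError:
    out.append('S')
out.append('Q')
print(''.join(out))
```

Execution trace: 'C' (inner except TypeError) → 'A' (inner finally) → 'S' (outer except TypeError) → 'Q' (after the try/except). Output: CASQ

Answer: CASQ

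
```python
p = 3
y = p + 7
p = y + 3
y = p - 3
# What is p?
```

Trace:
`p = 3` → p = 3
`y = p + 7` → y = 10
`p = y + 3` → p = 13
`y = p - 3` → y = 10
So p = 13

Answer: 13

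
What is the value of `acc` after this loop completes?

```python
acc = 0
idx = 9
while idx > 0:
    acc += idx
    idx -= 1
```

Sum 9 down to 1
`acc` takes the values: 0 → 9 → 17 → 24 → 30 → 35 → 39 → 42 → 44 → 45

Answer: 45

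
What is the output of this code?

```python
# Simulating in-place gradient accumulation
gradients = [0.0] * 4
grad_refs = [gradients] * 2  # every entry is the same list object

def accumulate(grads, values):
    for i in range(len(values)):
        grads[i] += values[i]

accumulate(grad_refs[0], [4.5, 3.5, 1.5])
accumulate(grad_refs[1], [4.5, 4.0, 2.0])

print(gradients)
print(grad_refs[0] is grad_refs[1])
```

Key concept: gradient accumulation aliasing.
Step by step:
`gradients = [0.0] * 4` → gradients = [0.0, 0.0, 0.0, 0.0]
`grad_refs = [gradients] * 2` → grad_refs = [[0.0, 0.0, 0.0, 0.0], [0.0, 0.0, 0.0, 0.0]]
`accumulate(grad_refs[0], [4.5, 3.5, 1.5])` → gradients = [4.5, 3.5, 1.5, 0.0]; grad_refs = [[4.5, 3.5, 1.5, 0.0], [4.5, 3.5, 1.5, 0.0]]
`accumulate(grad_refs[1], [4.5, 4.0, 2.0])` → gradients = [9.0, 7.5, 3.5, 0.0]; grad_refs = [[9.0, 7.5, 3.5, 0.0], [9.0, 7.5, 3.5, 0.0]]
`print(gradients)` → prints [9.0, 7.5, 3.5, 0.0]
`print(grad_refs[0] is grad_refs[1])` → prints True

Answer:
[9.0, 7.5, 3.5, 0.0]
True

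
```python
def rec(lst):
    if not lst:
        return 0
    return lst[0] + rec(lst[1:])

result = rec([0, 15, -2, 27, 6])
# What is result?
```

0 + 15 + (-2) + 27 + 6 + 0 = 46

Answer: 46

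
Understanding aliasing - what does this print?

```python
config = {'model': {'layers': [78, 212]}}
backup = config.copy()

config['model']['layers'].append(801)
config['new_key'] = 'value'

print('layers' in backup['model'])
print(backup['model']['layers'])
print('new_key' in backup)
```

Key concept: shallow copy gotcha with nested dict.
Step by step:
`config = {'model': {'layers': [78, 212]}}` → config = {'model': {'layers': [78, 212]}}
`backup = config.copy()` → backup = {'model': {'layers': [78, 212]}}
`config['model']['layers'].append(801)` → config = {'model': {'layers': [78, 212, 801]}}; backup = {'model': {'layers': [78, 212, 801]}}
`config['new_key'] = 'value'` → config = {'model': {'layers': [78, 212, 801]}, 'new_key': 'value'}
`print('layers' in backup['model'])` → prints True
`print(backup['model']['layers'])` → prints [78, 212, 801]
`print('new_key' in backup)` → prints False

Answer:
True
[78, 212, 801]
False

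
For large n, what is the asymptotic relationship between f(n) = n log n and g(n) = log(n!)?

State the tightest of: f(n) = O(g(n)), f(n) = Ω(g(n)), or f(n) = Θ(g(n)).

n log n vs log(n!): f(n) = Θ(g(n)) — they are asymptotically equivalent (Stirling's approximation).

Answer: f(n) = Θ(g(n)) — they are asymptotically equivalent (Stirling's approximation).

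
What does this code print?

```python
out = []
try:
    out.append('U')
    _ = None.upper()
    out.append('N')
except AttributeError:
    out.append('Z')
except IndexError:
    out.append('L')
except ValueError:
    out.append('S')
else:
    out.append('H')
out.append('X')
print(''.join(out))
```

Execution trace: 'U' (try body) → 'Z' (except AttributeError) → 'X' (after the try/except). Output: UZX

Answer: UZX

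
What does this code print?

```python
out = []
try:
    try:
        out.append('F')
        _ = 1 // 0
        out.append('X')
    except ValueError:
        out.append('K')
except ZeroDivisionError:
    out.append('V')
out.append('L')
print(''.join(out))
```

Execution trace: 'F' (try body) → 'V' (outer except ZeroDivisionError) → 'L' (after the try/except). Output: FVL

Answer: FVL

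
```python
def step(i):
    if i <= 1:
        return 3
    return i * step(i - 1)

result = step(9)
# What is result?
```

step(9) = 9 * 8 * 7 * 6 * 5 * 4 * 3 * 2 * 3 = 1088640

Answer: 1088640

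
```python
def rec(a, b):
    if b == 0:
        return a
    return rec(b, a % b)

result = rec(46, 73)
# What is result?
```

rec(46, 73) -> rec(73, 46) -> rec(46, 27) -> rec(27, 19) -> rec(19, 8) -> rec(8, 3) -> rec(3, 2) -> rec(2, 1) -> rec(1, 0) -> 1

Answer: 1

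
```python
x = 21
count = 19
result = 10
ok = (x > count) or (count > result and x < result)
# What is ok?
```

Trace:
`x = 21` → x = 21
`count = 19` → count = 19
`result = 10` → result = 10
`ok = (x > count) or (count > result and x < result)` → ok = True
So ok = True

Answer: True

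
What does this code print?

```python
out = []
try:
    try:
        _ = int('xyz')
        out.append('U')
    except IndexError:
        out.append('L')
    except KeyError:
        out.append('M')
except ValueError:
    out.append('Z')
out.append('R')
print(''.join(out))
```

Execution trace: 'Z' (outer except ValueError) → 'R' (after the try/except). Output: ZR

Answer: ZR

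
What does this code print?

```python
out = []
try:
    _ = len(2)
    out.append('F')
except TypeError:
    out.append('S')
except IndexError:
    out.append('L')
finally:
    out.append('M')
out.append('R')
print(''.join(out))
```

Execution trace: 'S' (except TypeError) → 'M' (finally) → 'R' (after the try/except). Output: SMR

Answer: SMR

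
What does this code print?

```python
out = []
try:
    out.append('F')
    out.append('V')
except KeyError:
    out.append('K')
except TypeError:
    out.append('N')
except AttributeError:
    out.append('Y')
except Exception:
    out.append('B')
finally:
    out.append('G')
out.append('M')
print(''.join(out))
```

Execution trace: 'F' (try body) → 'V' (try body, no exception) → 'G' (finally) → 'M' (after the try/except). Output: FVGM

Answer: FVGM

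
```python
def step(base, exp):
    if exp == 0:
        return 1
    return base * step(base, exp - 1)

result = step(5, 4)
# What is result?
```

step(5, 4) = 5 * 5 * 5 * 5 = 625

Answer: 625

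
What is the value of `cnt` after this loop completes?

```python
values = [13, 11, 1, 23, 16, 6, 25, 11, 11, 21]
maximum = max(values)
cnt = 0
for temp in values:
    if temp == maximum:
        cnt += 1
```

Count of max value 25 in [13, 11, 1, 23, 16, 6, 25, 11, 11, 21]
`cnt` takes the values: 0 → 1

Answer: 1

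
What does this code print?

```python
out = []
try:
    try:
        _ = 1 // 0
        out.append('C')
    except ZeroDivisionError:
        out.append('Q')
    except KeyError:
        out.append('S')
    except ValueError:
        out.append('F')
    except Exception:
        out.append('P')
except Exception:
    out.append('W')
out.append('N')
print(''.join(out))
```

Execution trace: 'Q' (inner except ZeroDivisionError) → 'N' (after the try/except). Output: QN

Answer: QN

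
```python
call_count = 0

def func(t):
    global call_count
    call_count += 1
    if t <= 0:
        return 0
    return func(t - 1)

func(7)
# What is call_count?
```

Linear recursion stepping by 1: 8 calls from t=7 down to ≤0.

Answer: 8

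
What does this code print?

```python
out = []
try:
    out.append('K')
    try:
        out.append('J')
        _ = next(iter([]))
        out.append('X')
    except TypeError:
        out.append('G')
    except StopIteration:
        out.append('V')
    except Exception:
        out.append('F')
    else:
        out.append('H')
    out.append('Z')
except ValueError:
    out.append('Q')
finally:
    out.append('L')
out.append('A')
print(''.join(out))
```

Execution trace: 'K' (try body) → 'J' (inner try body) → 'V' (inner except StopIteration) → 'Z' (try body, no exception) → 'L' (finally) → 'A' (after the try/except). Output: KJVZLA

Answer: KJVZLA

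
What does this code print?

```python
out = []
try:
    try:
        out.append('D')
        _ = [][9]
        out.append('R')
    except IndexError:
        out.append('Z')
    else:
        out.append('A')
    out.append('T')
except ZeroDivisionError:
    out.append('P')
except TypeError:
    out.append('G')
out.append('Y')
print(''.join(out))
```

Execution trace: 'D' (inner try body) → 'Z' (inner except IndexError) → 'T' (try body, no exception) → 'Y' (after the try/except). Output: DZTY

Answer: DZTY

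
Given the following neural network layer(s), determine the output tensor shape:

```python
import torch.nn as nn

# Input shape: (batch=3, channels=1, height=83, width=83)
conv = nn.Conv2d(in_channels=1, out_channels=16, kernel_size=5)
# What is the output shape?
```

Input: (3, 1, 83, 83) -> Output: (3, 16, 79, 79)

Answer: (3, 16, 79, 79)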